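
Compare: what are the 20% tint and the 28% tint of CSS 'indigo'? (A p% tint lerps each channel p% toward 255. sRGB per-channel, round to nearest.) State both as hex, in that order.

CSS indigo is rgb(75, 0, 130).
20% tint:
  R: 75 + 0.2×(255−75) = 75 + 36 = 111 → 111
  G: 0 + 0.2×(255−0) = 0 + 51 = 51 → 51
  B: 130 + 0.2×(255−130) = 130 + 25 = 155 → 155
  → #6f339b
28% tint:
  R: 75 + 0.28×(255−75) = 75 + 50.4 = 125.4 → 125
  G: 0 + 0.28×(255−0) = 0 + 71.4 = 71.4 → 71
  B: 130 + 0.28×(255−130) = 130 + 35 = 165 → 165
  → #7d47a5

#6f339b, #7d47a5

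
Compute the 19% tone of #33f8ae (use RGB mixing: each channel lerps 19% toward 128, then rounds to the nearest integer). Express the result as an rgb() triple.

#33f8ae is rgb(51, 248, 174).
Lerp each channel 19% toward 128:
  R: 51 + 0.19×(128−51) = 51 + 14.63 = 65.63 → 66
  G: 248 + 0.19×(128−248) = 248 − 22.8 = 225.2 → 225
  B: 174 − 8.74 = 165.26 → 165

rgb(66, 225, 165)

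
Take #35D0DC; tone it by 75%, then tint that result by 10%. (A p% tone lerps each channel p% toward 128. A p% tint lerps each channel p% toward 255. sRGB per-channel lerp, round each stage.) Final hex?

#7C9FA1

#35D0DC is rgb(53, 208, 220).
Lerp each channel 75% toward 128:
  R: 53 + 56.25 = 109.25 → 109
  G: 208 + 0.75×(128−208) = 208 − 60 = 148 → 148
  B: 220 + 0.75×(128−220) = 220 − 69 = 151 → 151
After the tone: rgb(109, 148, 151) = #6D9497.
A 10% tint moves each channel 10% toward 255:
  R: 109 + 0.1×(255−109) = 109 + 14.6 = 123.6 → 124
  G: 148 + 0.1×(255−148) = 148 + 10.7 = 158.7 → 159
  B: 151 + 10.4 = 161.4 → 161
rgb(124, 159, 161) = #7C9FA1.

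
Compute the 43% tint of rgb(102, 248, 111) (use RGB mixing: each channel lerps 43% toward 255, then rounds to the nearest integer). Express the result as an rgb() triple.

Lerp each channel 43% toward 255:
  R: 102 + 65.79 = 167.79 → 168
  G: 248 + 3.01 = 251.01 → 251
  B: 111 + 0.43×(255−111) = 111 + 61.92 = 172.92 → 173

rgb(168, 251, 173)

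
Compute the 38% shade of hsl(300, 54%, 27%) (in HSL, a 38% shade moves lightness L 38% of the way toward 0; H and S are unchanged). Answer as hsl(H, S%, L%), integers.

hsl(300, 54%, 17%)

L moves 38% from 27 toward 0: 27 − 10.26 = 16.74 → 17.
H and S are unchanged.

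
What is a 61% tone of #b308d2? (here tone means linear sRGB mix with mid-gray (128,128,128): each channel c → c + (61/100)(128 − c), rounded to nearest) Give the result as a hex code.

#b308d2 is rgb(179, 8, 210).
Per channel, c → c + 0.61(128 − c):
  R: 179 − 31.11 = 147.89 → 148
  G: 8 + 73.2 = 81.2 → 81
  B: 210 − 50.02 = 159.98 → 160
rgb(148, 81, 160) = #9451a0.

#9451a0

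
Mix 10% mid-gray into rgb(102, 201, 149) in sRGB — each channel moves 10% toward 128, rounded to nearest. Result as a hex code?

Lerp each channel 10% toward 128:
  R: 102 + 2.6 = 104.6 → 105
  G: 201 − 7.3 = 193.7 → 194
  B: 149 − 2.1 = 146.9 → 147
rgb(105, 194, 147) = #69C293.

#69C293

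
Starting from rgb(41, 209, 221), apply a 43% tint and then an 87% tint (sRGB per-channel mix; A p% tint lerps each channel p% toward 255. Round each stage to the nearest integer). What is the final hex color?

#effcfd

Lerp each channel 43% toward 255:
  R: 41 + 0.43×(255−41) = 41 + 92.02 = 133.02 → 133
  G: 209 + 0.43×(255−209) = 209 + 19.78 = 228.78 → 229
  B: 221 + 14.62 = 235.62 → 236
After the tint: rgb(133, 229, 236) = #85e5ec.
Lerp each channel 87% toward 255:
  R: 133 + 0.87×(255−133) = 133 + 106.14 = 239.14 → 239
  G: 229 + 0.87×(255−229) = 229 + 22.62 = 251.62 → 252
  B: 236 + 0.87×(255−236) = 236 + 16.53 = 252.53 → 253
rgb(239, 252, 253) = #effcfd.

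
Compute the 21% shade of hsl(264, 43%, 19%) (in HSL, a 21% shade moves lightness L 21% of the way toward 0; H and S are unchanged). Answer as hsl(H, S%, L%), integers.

hsl(264, 43%, 15%)

L moves 21% from 19 toward 0: 19 − 3.99 = 15.01 → 15.
H and S are unchanged.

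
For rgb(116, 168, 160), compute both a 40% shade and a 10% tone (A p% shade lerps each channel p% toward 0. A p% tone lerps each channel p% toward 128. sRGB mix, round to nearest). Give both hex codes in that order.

#466560, #75A49D

40% shade:
  R: 116 + 0.4×(0−116) = 116 − 46.4 = 69.6 → 70
  G: 168 + 0.4×(0−168) = 168 − 67.2 = 100.8 → 101
  B: 160 − 64 = 96 → 96
  → #466560
10% tone:
  R: 116 + 1.2 = 117.2 → 117
  G: 168 + 0.1×(128−168) = 168 − 4 = 164 → 164
  B: 160 − 3.2 = 156.8 → 157
  → #75A49D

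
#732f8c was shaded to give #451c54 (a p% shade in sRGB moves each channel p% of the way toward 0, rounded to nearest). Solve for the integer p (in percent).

#732f8c is rgb(115, 47, 140); #451c54 is rgb(69, 28, 84).
On the B channel (widest range): 84 ≈ 140 + (p/100)(0 − 140), so p ≈ 100×(84 − 140)/(0 − 140) = -5600/-140 = 40.00.
p = 40 reproduces all three channels after rounding.

40%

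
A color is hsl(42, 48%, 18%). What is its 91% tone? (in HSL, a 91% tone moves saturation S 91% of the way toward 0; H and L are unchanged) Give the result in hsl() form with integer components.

S moves 91% from 48 toward 0: 48 − 43.68 = 4.32 → 4.
H and L are unchanged.

hsl(42, 4%, 18%)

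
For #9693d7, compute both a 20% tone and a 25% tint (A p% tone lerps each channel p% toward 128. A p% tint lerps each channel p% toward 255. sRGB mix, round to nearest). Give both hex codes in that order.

#928fc6, #b0aee1

#9693d7 is rgb(150, 147, 215).
20% tone:
  R: 150 + 0.2×(128−150) = 150 − 4.4 = 145.6 → 146
  G: 147 − 3.8 = 143.2 → 143
  B: 215 + 0.2×(128−215) = 215 − 17.4 = 197.6 → 198
  → #928fc6
25% tint:
  R: 150 + 0.25×(255−150) = 150 + 26.25 = 176.25 → 176
  G: 147 + 27 = 174 → 174
  B: 215 + 0.25×(255−215) = 215 + 10 = 225 → 225
  → #b0aee1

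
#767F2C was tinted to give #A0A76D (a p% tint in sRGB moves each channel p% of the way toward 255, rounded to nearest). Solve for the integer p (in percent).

31%

#767F2C is rgb(118, 127, 44); #A0A76D is rgb(160, 167, 109).
On the B channel (widest range): 109 ≈ 44 + (p/100)(255 − 44), so p ≈ 100×(109 − 44)/(255 − 44) = 6500/211 = 30.81.
p = 31 reproduces all three channels after rounding.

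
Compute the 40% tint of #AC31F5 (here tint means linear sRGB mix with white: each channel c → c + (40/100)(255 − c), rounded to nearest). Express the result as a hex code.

#CD83F9

#AC31F5 is rgb(172, 49, 245).
Lerp each channel 40% toward 255:
  R: 172 + 0.4×(255−172) = 172 + 33.2 = 205.2 → 205
  G: 49 + 82.4 = 131.4 → 131
  B: 245 + 4 = 249 → 249
rgb(205, 131, 249) = #CD83F9.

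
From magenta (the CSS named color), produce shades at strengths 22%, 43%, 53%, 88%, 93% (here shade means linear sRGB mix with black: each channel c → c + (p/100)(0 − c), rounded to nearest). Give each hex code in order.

#c700c7, #910091, #780078, #1f001f, #120012

CSS magenta is rgb(255, 0, 255).
22%: (255 − 56.1 = 198.9→199, 0→0, 255 − 56.1 = 198.9→199) → #c700c7
43%: (255 − 109.65 = 145.35→145, 0→0, 255 − 109.65 = 145.35→145) → #910091
53%: (255 − 135.15 = 119.85→120, 0→0, 255 − 135.15 = 119.85→120) → #780078
88%: (255 − 224.4 = 30.6→31, 0→0, 255 − 224.4 = 30.6→31) → #1f001f
93%: (255 − 237.15 = 17.85→18, 0→0, 255 − 237.15 = 17.85→18) → #120012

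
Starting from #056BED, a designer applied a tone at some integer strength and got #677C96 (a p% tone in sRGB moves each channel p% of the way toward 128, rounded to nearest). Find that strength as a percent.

#056BED is rgb(5, 107, 237); #677C96 is rgb(103, 124, 150).
On the R channel (widest range): 103 ≈ 5 + (p/100)(128 − 5), so p ≈ 100×(103 − 5)/(128 − 5) = 9800/123 = 79.67.
p = 80 reproduces all three channels after rounding.

80%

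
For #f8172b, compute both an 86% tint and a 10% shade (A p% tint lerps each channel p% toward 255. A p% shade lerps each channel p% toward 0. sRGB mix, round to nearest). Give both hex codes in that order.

#f8172b is rgb(248, 23, 43).
86% tint:
  R: 248 + 0.86×(255−248) = 248 + 6.02 = 254.02 → 254
  G: 23 + 0.86×(255−23) = 23 + 199.52 = 222.52 → 223
  B: 43 + 182.32 = 225.32 → 225
  → #fedfe1
10% shade:
  R: 248 − 24.8 = 223.2 → 223
  G: 23 + 0.1×(0−23) = 23 − 2.3 = 20.7 → 21
  B: 43 + 0.1×(0−43) = 43 − 4.3 = 38.7 → 39
  → #df1527

#fedfe1, #df1527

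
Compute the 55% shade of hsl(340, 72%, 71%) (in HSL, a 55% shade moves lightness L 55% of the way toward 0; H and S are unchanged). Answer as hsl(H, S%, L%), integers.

L moves 55% from 71 toward 0: 71 − 39.05 = 31.95 → 32.
H and S are unchanged.

hsl(340, 72%, 32%)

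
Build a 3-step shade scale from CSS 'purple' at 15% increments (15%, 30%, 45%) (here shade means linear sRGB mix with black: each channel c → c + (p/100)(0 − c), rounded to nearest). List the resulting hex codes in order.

CSS purple is rgb(128, 0, 128).
15%: (128 − 19.2 = 108.8→109, 0→0, 128 − 19.2 = 108.8→109) → #6D006D
30%: (128 − 38.4 = 89.6→90, 0→0, 128 − 38.4 = 89.6→90) → #5A005A
45%: (128 − 57.6 = 70.4→70, 0→0, 128 − 57.6 = 70.4→70) → #460046

#6D006D, #5A005A, #460046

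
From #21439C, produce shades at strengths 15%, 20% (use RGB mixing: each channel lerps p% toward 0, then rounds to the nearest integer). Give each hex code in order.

#21439C is rgb(33, 67, 156).
15%: (33 − 4.95 = 28.05→28, 67 − 10.05 = 56.95→57, 156 − 23.4 = 132.6→133) → #1C3985
20%: (33 − 6.6 = 26.4→26, 67 − 13.4 = 53.6→54, 156 − 31.2 = 124.8→125) → #1A367D

#1C3985, #1A367D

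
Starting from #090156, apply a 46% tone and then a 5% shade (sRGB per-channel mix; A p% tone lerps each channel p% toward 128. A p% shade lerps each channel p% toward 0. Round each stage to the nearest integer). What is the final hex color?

#090156 is rgb(9, 1, 86).
Lerp each channel 46% toward 128:
  R: 9 + 0.46×(128−9) = 9 + 54.74 = 63.74 → 64
  G: 1 + 0.46×(128−1) = 1 + 58.42 = 59.42 → 59
  B: 86 + 0.46×(128−86) = 86 + 19.32 = 105.32 → 105
After the tone: rgb(64, 59, 105) = #403B69.
Per channel, c → c + 0.05(0 − c):
  R: 64 + 0.05×(0−64) = 64 − 3.2 = 60.8 → 61
  G: 59 − 2.95 = 56.05 → 56
  B: 105 + 0.05×(0−105) = 105 − 5.25 = 99.75 → 100
rgb(61, 56, 100) = #3D3864.

#3D3864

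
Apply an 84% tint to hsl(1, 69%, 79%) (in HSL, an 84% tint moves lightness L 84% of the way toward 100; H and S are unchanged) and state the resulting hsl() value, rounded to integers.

hsl(1, 69%, 97%)

L moves 84% from 79 toward 100: 79 + 17.64 = 96.64 → 97.
H and S are unchanged.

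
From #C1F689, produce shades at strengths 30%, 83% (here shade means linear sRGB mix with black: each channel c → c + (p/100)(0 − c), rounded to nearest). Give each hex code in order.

#87AC60, #212A17

#C1F689 is rgb(193, 246, 137).
30%: (193 − 57.9 = 135.1→135, 246 − 73.8 = 172.2→172, 137 − 41.1 = 95.9→96) → #87AC60
83%: (193 − 160.19 = 32.81→33, 246 − 204.18 = 41.82→42, 137 − 113.71 = 23.29→23) → #212A17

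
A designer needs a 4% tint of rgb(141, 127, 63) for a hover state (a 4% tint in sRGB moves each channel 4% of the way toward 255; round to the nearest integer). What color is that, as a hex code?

#928447

Per channel, c → c + 0.04(255 − c):
  R: 141 + 0.04×(255−141) = 141 + 4.56 = 145.56 → 146
  G: 127 + 0.04×(255−127) = 127 + 5.12 = 132.12 → 132
  B: 63 + 7.68 = 70.68 → 71
rgb(146, 132, 71) = #928447.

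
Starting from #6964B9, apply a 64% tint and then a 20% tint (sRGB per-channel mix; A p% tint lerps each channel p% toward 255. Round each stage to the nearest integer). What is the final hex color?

#6964B9 is rgb(105, 100, 185).
Lerp each channel 64% toward 255:
  R: 105 + 0.64×(255−105) = 105 + 96 = 201 → 201
  G: 100 + 99.2 = 199.2 → 199
  B: 185 + 44.8 = 229.8 → 230
After the tint: rgb(201, 199, 230) = #C9C7E6.
A 20% tint moves each channel 20% toward 255:
  R: 201 + 0.2×(255−201) = 201 + 10.8 = 211.8 → 212
  G: 199 + 11.2 = 210.2 → 210
  B: 230 + 0.2×(255−230) = 230 + 5 = 235 → 235
rgb(212, 210, 235) = #D4D2EB.

#D4D2EB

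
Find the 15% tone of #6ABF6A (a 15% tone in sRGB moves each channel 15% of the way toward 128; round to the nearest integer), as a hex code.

#6DB66D

#6ABF6A is rgb(106, 191, 106).
A 15% tone moves each channel 15% toward 128:
  R: 106 + 0.15×(128−106) = 106 + 3.3 = 109.3 → 109
  G: 191 + 0.15×(128−191) = 191 − 9.45 = 181.55 → 182
  B: 106 + 3.3 = 109.3 → 109
rgb(109, 182, 109) = #6DB66D.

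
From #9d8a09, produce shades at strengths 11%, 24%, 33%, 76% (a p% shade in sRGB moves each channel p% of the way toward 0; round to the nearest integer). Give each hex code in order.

#9d8a09 is rgb(157, 138, 9).
11%: (157 − 17.27 = 139.73→140, 138 − 15.18 = 122.82→123, 9 − 0.99 = 8.01→8) → #8c7b08
24%: (157 − 37.68 = 119.32→119, 138 − 33.12 = 104.88→105, 9 − 2.16 = 6.84→7) → #776907
33%: (157 − 51.81 = 105.19→105, 138 − 45.54 = 92.46→92, 9 − 2.97 = 6.03→6) → #695c06
76%: (157 − 119.32 = 37.68→38, 138 − 104.88 = 33.12→33, 9 − 6.84 = 2.16→2) → #262102

#8c7b08, #776907, #695c06, #262102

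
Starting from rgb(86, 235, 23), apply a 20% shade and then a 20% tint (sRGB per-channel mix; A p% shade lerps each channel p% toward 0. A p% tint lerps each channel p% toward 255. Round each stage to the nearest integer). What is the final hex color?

#6ac941

Lerp each channel 20% toward 0:
  R: 86 + 0.2×(0−86) = 86 − 17.2 = 68.8 → 69
  G: 235 + 0.2×(0−235) = 235 − 47 = 188 → 188
  B: 23 − 4.6 = 18.4 → 18
After the shade: rgb(69, 188, 18) = #45bc12.
Lerp each channel 20% toward 255:
  R: 69 + 37.2 = 106.2 → 106
  G: 188 + 0.2×(255−188) = 188 + 13.4 = 201.4 → 201
  B: 18 + 0.2×(255−18) = 18 + 47.4 = 65.4 → 65
rgb(106, 201, 65) = #6ac941.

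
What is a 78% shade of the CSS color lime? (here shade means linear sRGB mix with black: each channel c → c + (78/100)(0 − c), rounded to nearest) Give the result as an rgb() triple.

rgb(0, 56, 0)

CSS lime is rgb(0, 255, 0).
Lerp each channel 78% toward 0:
  R: 0 + 0 = 0 → 0
  G: 255 + 0.78×(0−255) = 255 − 198.9 = 56.1 → 56
  B: 0 + 0.78×(0−0) = 0 + 0 = 0 → 0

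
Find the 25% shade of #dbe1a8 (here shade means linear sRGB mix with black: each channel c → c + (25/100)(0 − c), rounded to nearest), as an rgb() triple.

#dbe1a8 is rgb(219, 225, 168).
Lerp each channel 25% toward 0:
  R: 219 + 0.25×(0−219) = 219 − 54.75 = 164.25 → 164
  G: 225 + 0.25×(0−225) = 225 − 56.25 = 168.75 → 169
  B: 168 + 0.25×(0−168) = 168 − 42 = 126 → 126

rgb(164, 169, 126)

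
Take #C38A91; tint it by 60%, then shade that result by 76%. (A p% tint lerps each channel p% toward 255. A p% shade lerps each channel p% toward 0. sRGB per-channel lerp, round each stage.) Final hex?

#373233

#C38A91 is rgb(195, 138, 145).
A 60% tint moves each channel 60% toward 255:
  R: 195 + 0.6×(255−195) = 195 + 36 = 231 → 231
  G: 138 + 0.6×(255−138) = 138 + 70.2 = 208.2 → 208
  B: 145 + 66 = 211 → 211
After the tint: rgb(231, 208, 211) = #E7D0D3.
Lerp each channel 76% toward 0:
  R: 231 + 0.76×(0−231) = 231 − 175.56 = 55.44 → 55
  G: 208 + 0.76×(0−208) = 208 − 158.08 = 49.92 → 50
  B: 211 + 0.76×(0−211) = 211 − 160.36 = 50.64 → 51
rgb(55, 50, 51) = #373233.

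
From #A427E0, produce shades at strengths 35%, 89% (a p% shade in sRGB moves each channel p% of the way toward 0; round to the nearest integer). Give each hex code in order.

#6B1992, #120419

#A427E0 is rgb(164, 39, 224).
35%: (164 − 57.4 = 106.6→107, 39 − 13.65 = 25.35→25, 224 − 78.4 = 145.6→146) → #6B1992
89%: (164 − 145.96 = 18.04→18, 39 − 34.71 = 4.29→4, 224 − 199.36 = 24.64→25) → #120419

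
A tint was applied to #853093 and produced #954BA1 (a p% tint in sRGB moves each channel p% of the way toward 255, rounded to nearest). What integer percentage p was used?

13%

#853093 is rgb(133, 48, 147); #954BA1 is rgb(149, 75, 161).
On the G channel (widest range): 75 ≈ 48 + (p/100)(255 − 48), so p ≈ 100×(75 − 48)/(255 − 48) = 2700/207 = 13.04.
p = 13 reproduces all three channels after rounding.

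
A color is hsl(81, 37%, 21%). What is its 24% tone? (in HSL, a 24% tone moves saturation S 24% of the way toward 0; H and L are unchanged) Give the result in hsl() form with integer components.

hsl(81, 28%, 21%)

S moves 24% from 37 toward 0: 37 − 8.88 = 28.12 → 28.
H and L are unchanged.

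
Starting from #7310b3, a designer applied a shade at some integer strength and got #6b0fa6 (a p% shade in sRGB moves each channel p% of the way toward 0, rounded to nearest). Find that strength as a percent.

7%

#7310b3 is rgb(115, 16, 179); #6b0fa6 is rgb(107, 15, 166).
On the B channel (widest range): 166 ≈ 179 + (p/100)(0 − 179), so p ≈ 100×(166 − 179)/(0 − 179) = -1300/-179 = 7.26.
p = 7 reproduces all three channels after rounding.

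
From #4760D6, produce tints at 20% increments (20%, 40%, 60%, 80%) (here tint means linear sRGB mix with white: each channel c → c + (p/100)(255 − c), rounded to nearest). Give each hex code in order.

#6C80DE, #91A0E6, #B5BFEF, #DADFF7

#4760D6 is rgb(71, 96, 214).
20%: (71 + 36.8 = 107.8→108, 96 + 31.8 = 127.8→128, 214 + 8.2 = 222.2→222) → #6C80DE
40%: (71 + 73.6 = 144.6→145, 96 + 63.6 = 159.6→160, 214 + 16.4 = 230.4→230) → #91A0E6
60%: (71 + 110.4 = 181.4→181, 96 + 95.4 = 191.4→191, 214 + 24.6 = 238.6→239) → #B5BFEF
80%: (71 + 147.2 = 218.2→218, 96 + 127.2 = 223.2→223, 214 + 32.8 = 246.8→247) → #DADFF7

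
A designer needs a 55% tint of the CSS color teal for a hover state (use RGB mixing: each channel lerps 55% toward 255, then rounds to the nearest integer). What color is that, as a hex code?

#8cc6c6

CSS teal is rgb(0, 128, 128).
Lerp each channel 55% toward 255:
  R: 0 + 140.25 = 140.25 → 140
  G: 128 + 0.55×(255−128) = 128 + 69.85 = 197.85 → 198
  B: 128 + 69.85 = 197.85 → 198
rgb(140, 198, 198) = #8cc6c6.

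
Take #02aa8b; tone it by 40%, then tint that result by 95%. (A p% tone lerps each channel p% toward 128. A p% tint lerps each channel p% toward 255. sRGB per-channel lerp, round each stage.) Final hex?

#f5faf9

#02aa8b is rgb(2, 170, 139).
Lerp each channel 40% toward 128:
  R: 2 + 0.4×(128−2) = 2 + 50.4 = 52.4 → 52
  G: 170 + 0.4×(128−170) = 170 − 16.8 = 153.2 → 153
  B: 139 + 0.4×(128−139) = 139 − 4.4 = 134.6 → 135
After the tone: rgb(52, 153, 135) = #349987.
Lerp each channel 95% toward 255:
  R: 52 + 0.95×(255−52) = 52 + 192.85 = 244.85 → 245
  G: 153 + 0.95×(255−153) = 153 + 96.9 = 249.9 → 250
  B: 135 + 114 = 249 → 249
rgb(245, 250, 249) = #f5faf9.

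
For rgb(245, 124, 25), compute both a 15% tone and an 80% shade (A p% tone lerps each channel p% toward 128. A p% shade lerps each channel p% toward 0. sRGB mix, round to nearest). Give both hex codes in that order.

#E37D28, #311905

15% tone:
  R: 245 + 0.15×(128−245) = 245 − 17.55 = 227.45 → 227
  G: 124 + 0.6 = 124.6 → 125
  B: 25 + 0.15×(128−25) = 25 + 15.45 = 40.45 → 40
  → #E37D28
80% shade:
  R: 245 + 0.8×(0−245) = 245 − 196 = 49 → 49
  G: 124 − 99.2 = 24.8 → 25
  B: 25 + 0.8×(0−25) = 25 − 20 = 5 → 5
  → #311905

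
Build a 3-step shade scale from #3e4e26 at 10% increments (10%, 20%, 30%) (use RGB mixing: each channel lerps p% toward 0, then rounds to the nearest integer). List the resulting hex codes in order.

#3e4e26 is rgb(62, 78, 38).
10%: (62 − 6.2 = 55.8→56, 78 − 7.8 = 70.2→70, 38 − 3.8 = 34.2→34) → #384622
20%: (62 − 12.4 = 49.6→50, 78 − 15.6 = 62.4→62, 38 − 7.6 = 30.4→30) → #323e1e
30%: (62 − 18.6 = 43.4→43, 78 − 23.4 = 54.6→55, 38 − 11.4 = 26.6→27) → #2b371b

#384622, #323e1e, #2b371b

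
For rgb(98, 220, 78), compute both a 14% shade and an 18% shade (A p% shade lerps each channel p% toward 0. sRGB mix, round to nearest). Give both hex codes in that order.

#54bd43, #50b440

14% shade:
  R: 98 + 0.14×(0−98) = 98 − 13.72 = 84.28 → 84
  G: 220 + 0.14×(0−220) = 220 − 30.8 = 189.2 → 189
  B: 78 − 10.92 = 67.08 → 67
  → #54bd43
18% shade:
  R: 98 + 0.18×(0−98) = 98 − 17.64 = 80.36 → 80
  G: 220 − 39.6 = 180.4 → 180
  B: 78 − 14.04 = 63.96 → 64
  → #50b440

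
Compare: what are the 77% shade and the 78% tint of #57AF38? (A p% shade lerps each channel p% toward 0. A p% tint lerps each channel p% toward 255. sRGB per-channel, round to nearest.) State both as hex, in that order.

#14280D, #DAEDD3

#57AF38 is rgb(87, 175, 56).
77% shade:
  R: 87 + 0.77×(0−87) = 87 − 66.99 = 20.01 → 20
  G: 175 − 134.75 = 40.25 → 40
  B: 56 + 0.77×(0−56) = 56 − 43.12 = 12.88 → 13
  → #14280D
78% tint:
  R: 87 + 131.04 = 218.04 → 218
  G: 175 + 62.4 = 237.4 → 237
  B: 56 + 0.78×(255−56) = 56 + 155.22 = 211.22 → 211
  → #DAEDD3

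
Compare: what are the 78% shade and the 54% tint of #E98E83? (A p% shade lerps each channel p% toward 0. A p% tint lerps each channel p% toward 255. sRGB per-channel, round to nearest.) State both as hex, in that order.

#331F1D, #F5CBC6

#E98E83 is rgb(233, 142, 131).
78% shade:
  R: 233 − 181.74 = 51.26 → 51
  G: 142 + 0.78×(0−142) = 142 − 110.76 = 31.24 → 31
  B: 131 + 0.78×(0−131) = 131 − 102.18 = 28.82 → 29
  → #331F1D
54% tint:
  R: 233 + 0.54×(255−233) = 233 + 11.88 = 244.88 → 245
  G: 142 + 0.54×(255−142) = 142 + 61.02 = 203.02 → 203
  B: 131 + 66.96 = 197.96 → 198
  → #F5CBC6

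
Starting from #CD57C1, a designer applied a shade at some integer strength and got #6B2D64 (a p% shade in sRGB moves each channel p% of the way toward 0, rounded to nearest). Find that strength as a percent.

#CD57C1 is rgb(205, 87, 193); #6B2D64 is rgb(107, 45, 100).
On the R channel (widest range): 107 ≈ 205 + (p/100)(0 − 205), so p ≈ 100×(107 − 205)/(0 − 205) = -9800/-205 = 47.80.
p = 48 reproduces all three channels after rounding.

48%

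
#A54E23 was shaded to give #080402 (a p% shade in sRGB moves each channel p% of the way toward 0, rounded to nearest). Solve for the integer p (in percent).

#A54E23 is rgb(165, 78, 35); #080402 is rgb(8, 4, 2).
On the R channel (widest range): 8 ≈ 165 + (p/100)(0 − 165), so p ≈ 100×(8 − 165)/(0 − 165) = -15700/-165 = 95.15.
p = 95 reproduces all three channels after rounding.

95%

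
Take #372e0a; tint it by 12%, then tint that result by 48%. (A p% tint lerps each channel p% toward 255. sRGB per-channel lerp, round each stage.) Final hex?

#372e0a is rgb(55, 46, 10).
A 12% tint moves each channel 12% toward 255:
  R: 55 + 24 = 79 → 79
  G: 46 + 0.12×(255−46) = 46 + 25.08 = 71.08 → 71
  B: 10 + 29.4 = 39.4 → 39
After the tint: rgb(79, 71, 39) = #4f4727.
Per channel, c → c + 0.48(255 − c):
  R: 79 + 0.48×(255−79) = 79 + 84.48 = 163.48 → 163
  G: 71 + 0.48×(255−71) = 71 + 88.32 = 159.32 → 159
  B: 39 + 0.48×(255−39) = 39 + 103.68 = 142.68 → 143
rgb(163, 159, 143) = #a39f8f.

#a39f8f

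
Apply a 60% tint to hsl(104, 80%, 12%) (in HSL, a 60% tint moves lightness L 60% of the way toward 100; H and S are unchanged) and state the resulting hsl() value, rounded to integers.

L moves 60% from 12 toward 100: 12 + 52.8 = 64.8 → 65.
H and S are unchanged.

hsl(104, 80%, 65%)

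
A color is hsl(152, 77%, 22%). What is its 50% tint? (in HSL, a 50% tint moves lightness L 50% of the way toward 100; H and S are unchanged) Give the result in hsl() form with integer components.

L moves 50% from 22 toward 100: 22 + 39 = 61 → 61.
H and S are unchanged.

hsl(152, 77%, 61%)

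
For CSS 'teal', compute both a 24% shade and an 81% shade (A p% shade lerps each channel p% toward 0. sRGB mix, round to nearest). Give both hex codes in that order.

#006161, #001818

CSS teal is rgb(0, 128, 128).
24% shade:
  R: 0 + 0.24×(0−0) = 0 + 0 = 0 → 0
  G: 128 − 30.72 = 97.28 → 97
  B: 128 + 0.24×(0−128) = 128 − 30.72 = 97.28 → 97
  → #006161
81% shade:
  R: 0 + 0.81×(0−0) = 0 + 0 = 0 → 0
  G: 128 − 103.68 = 24.32 → 24
  B: 128 + 0.81×(0−128) = 128 − 103.68 = 24.32 → 24
  → #001818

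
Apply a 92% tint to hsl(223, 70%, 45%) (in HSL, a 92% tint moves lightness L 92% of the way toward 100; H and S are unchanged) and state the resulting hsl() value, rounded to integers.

L moves 92% from 45 toward 100: 45 + 50.6 = 95.6 → 96.
H and S are unchanged.

hsl(223, 70%, 96%)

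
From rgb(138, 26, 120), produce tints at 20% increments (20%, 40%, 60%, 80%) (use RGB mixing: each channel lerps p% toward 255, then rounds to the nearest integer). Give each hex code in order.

20%: (138 + 23.4 = 161.4→161, 26 + 45.8 = 71.8→72, 120 + 27 = 147→147) → #A14893
40%: (138 + 46.8 = 184.8→185, 26 + 91.6 = 117.6→118, 120 + 54 = 174→174) → #B976AE
60%: (138 + 70.2 = 208.2→208, 26 + 137.4 = 163.4→163, 120 + 81 = 201→201) → #D0A3C9
80%: (138 + 93.6 = 231.6→232, 26 + 183.2 = 209.2→209, 120 + 108 = 228→228) → #E8D1E4

#A14893, #B976AE, #D0A3C9, #E8D1E4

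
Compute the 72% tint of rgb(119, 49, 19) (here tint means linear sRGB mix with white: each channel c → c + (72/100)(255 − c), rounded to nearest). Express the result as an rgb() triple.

rgb(217, 197, 189)

Per channel, c → c + 0.72(255 − c):
  R: 119 + 0.72×(255−119) = 119 + 97.92 = 216.92 → 217
  G: 49 + 0.72×(255−49) = 49 + 148.32 = 197.32 → 197
  B: 19 + 0.72×(255−19) = 19 + 169.92 = 188.92 → 189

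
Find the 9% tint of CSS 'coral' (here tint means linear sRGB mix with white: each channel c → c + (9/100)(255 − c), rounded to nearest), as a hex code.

#ff8b60

CSS coral is rgb(255, 127, 80).
Lerp each channel 9% toward 255:
  R: 255 + 0 = 255 → 255
  G: 127 + 0.09×(255−127) = 127 + 11.52 = 138.52 → 139
  B: 80 + 0.09×(255−80) = 80 + 15.75 = 95.75 → 96
rgb(255, 139, 96) = #ff8b60.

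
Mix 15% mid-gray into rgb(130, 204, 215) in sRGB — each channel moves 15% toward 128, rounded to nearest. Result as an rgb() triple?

Lerp each channel 15% toward 128:
  R: 130 + 0.15×(128−130) = 130 − 0.3 = 129.7 → 130
  G: 204 + 0.15×(128−204) = 204 − 11.4 = 192.6 → 193
  B: 215 + 0.15×(128−215) = 215 − 13.05 = 201.95 → 202

rgb(130, 193, 202)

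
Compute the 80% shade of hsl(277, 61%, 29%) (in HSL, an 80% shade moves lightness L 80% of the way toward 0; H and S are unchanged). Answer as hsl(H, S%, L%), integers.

hsl(277, 61%, 6%)

L moves 80% from 29 toward 0: 29 − 23.2 = 5.8 → 6.
H and S are unchanged.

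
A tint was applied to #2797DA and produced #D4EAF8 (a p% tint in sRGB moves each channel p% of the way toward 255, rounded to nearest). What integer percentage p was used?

#2797DA is rgb(39, 151, 218); #D4EAF8 is rgb(212, 234, 248).
On the R channel (widest range): 212 ≈ 39 + (p/100)(255 − 39), so p ≈ 100×(212 − 39)/(255 − 39) = 17300/216 = 80.09.
p = 80 reproduces all three channels after rounding.

80%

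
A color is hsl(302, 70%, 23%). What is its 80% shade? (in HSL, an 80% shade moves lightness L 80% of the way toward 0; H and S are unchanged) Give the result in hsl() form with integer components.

L moves 80% from 23 toward 0: 23 − 18.4 = 4.6 → 5.
H and S are unchanged.

hsl(302, 70%, 5%)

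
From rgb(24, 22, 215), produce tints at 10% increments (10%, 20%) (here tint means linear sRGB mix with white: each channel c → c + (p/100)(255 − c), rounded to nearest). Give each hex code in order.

10%: (24 + 23.1 = 47.1→47, 22 + 23.3 = 45.3→45, 215 + 4 = 219→219) → #2F2DDB
20%: (24 + 46.2 = 70.2→70, 22 + 46.6 = 68.6→69, 215 + 8 = 223→223) → #4645DF

#2F2DDB, #4645DF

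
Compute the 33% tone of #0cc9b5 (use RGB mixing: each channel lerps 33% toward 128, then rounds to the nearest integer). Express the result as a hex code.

#0cc9b5 is rgb(12, 201, 181).
Lerp each channel 33% toward 128:
  R: 12 + 0.33×(128−12) = 12 + 38.28 = 50.28 → 50
  G: 201 − 24.09 = 176.91 → 177
  B: 181 + 0.33×(128−181) = 181 − 17.49 = 163.51 → 164
rgb(50, 177, 164) = #32b1a4.

#32b1a4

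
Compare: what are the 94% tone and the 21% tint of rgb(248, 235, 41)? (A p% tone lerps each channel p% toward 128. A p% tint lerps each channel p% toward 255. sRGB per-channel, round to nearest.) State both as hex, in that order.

94% tone:
  R: 248 + 0.94×(128−248) = 248 − 112.8 = 135.2 → 135
  G: 235 + 0.94×(128−235) = 235 − 100.58 = 134.42 → 134
  B: 41 + 0.94×(128−41) = 41 + 81.78 = 122.78 → 123
  → #87867b
21% tint:
  R: 248 + 1.47 = 249.47 → 249
  G: 235 + 4.2 = 239.2 → 239
  B: 41 + 44.94 = 85.94 → 86
  → #f9ef56

#87867b, #f9ef56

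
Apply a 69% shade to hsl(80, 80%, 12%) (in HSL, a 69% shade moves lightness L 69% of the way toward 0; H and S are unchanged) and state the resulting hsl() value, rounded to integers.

hsl(80, 80%, 4%)

L moves 69% from 12 toward 0: 12 − 8.28 = 3.72 → 4.
H and S are unchanged.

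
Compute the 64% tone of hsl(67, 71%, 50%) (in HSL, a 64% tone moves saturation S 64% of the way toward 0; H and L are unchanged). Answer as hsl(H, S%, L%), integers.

S moves 64% from 71 toward 0: 71 − 45.44 = 25.56 → 26.
H and L are unchanged.

hsl(67, 26%, 50%)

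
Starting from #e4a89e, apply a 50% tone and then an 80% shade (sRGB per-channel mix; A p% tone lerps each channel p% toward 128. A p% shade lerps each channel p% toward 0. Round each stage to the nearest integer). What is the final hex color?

#241e1d

#e4a89e is rgb(228, 168, 158).
Lerp each channel 50% toward 128:
  R: 228 + 0.5×(128−228) = 228 − 50 = 178 → 178
  G: 168 − 20 = 148 → 148
  B: 158 + 0.5×(128−158) = 158 − 15 = 143 → 143
After the tone: rgb(178, 148, 143) = #b2948f.
Lerp each channel 80% toward 0:
  R: 178 + 0.8×(0−178) = 178 − 142.4 = 35.6 → 36
  G: 148 + 0.8×(0−148) = 148 − 118.4 = 29.6 → 30
  B: 143 − 114.4 = 28.6 → 29
rgb(36, 30, 29) = #241e1d.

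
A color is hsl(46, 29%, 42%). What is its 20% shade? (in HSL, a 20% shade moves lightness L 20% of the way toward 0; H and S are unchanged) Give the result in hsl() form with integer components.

L moves 20% from 42 toward 0: 42 − 8.4 = 33.6 → 34.
H and S are unchanged.

hsl(46, 29%, 34%)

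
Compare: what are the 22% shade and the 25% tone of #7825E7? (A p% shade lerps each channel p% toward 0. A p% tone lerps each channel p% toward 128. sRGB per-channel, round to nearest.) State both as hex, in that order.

#5E1DB4, #7A3CCD

#7825E7 is rgb(120, 37, 231).
22% shade:
  R: 120 − 26.4 = 93.6 → 94
  G: 37 + 0.22×(0−37) = 37 − 8.14 = 28.86 → 29
  B: 231 + 0.22×(0−231) = 231 − 50.82 = 180.18 → 180
  → #5E1DB4
25% tone:
  R: 120 + 0.25×(128−120) = 120 + 2 = 122 → 122
  G: 37 + 0.25×(128−37) = 37 + 22.75 = 59.75 → 60
  B: 231 + 0.25×(128−231) = 231 − 25.75 = 205.25 → 205
  → #7A3CCD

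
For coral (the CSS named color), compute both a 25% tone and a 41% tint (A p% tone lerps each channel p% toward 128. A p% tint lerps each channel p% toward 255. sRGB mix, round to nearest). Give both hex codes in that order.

CSS coral is rgb(255, 127, 80).
25% tone:
  R: 255 − 31.75 = 223.25 → 223
  G: 127 + 0.25 = 127.25 → 127
  B: 80 + 12 = 92 → 92
  → #df7f5c
41% tint:
  R: 255 + 0.41×(255−255) = 255 + 0 = 255 → 255
  G: 127 + 0.41×(255−127) = 127 + 52.48 = 179.48 → 179
  B: 80 + 0.41×(255−80) = 80 + 71.75 = 151.75 → 152
  → #ffb398

#df7f5c, #ffb398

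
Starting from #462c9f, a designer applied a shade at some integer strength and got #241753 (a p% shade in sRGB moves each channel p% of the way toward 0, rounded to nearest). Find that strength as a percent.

48%

#462c9f is rgb(70, 44, 159); #241753 is rgb(36, 23, 83).
On the B channel (widest range): 83 ≈ 159 + (p/100)(0 − 159), so p ≈ 100×(83 − 159)/(0 − 159) = -7600/-159 = 47.80.
p = 48 reproduces all three channels after rounding.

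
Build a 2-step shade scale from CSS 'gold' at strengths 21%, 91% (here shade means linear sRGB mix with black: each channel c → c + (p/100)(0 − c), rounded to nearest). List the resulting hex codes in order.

CSS gold is rgb(255, 215, 0).
21%: (255 − 53.55 = 201.45→201, 215 − 45.15 = 169.85→170, 0→0) → #C9AA00
91%: (255 − 232.05 = 22.95→23, 215 − 195.65 = 19.35→19, 0→0) → #171300

#C9AA00, #171300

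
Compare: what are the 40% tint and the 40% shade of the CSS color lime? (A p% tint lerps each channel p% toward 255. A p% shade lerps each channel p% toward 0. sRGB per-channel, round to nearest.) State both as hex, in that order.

CSS lime is rgb(0, 255, 0).
40% tint:
  R: 0 + 102 = 102 → 102
  G: 255 + 0.4×(255−255) = 255 + 0 = 255 → 255
  B: 0 + 102 = 102 → 102
  → #66FF66
40% shade:
  R: 0 + 0.4×(0−0) = 0 + 0 = 0 → 0
  G: 255 + 0.4×(0−255) = 255 − 102 = 153 → 153
  B: 0 + 0.4×(0−0) = 0 + 0 = 0 → 0
  → #009900

#66FF66, #009900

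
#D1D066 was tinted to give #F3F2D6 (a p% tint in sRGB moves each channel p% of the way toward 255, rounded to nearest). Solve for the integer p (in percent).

#D1D066 is rgb(209, 208, 102); #F3F2D6 is rgb(243, 242, 214).
On the B channel (widest range): 214 ≈ 102 + (p/100)(255 − 102), so p ≈ 100×(214 − 102)/(255 − 102) = 11200/153 = 73.20.
p = 73 reproduces all three channels after rounding.

73%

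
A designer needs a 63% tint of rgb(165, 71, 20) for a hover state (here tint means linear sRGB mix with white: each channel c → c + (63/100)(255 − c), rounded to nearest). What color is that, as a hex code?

#debba8

Lerp each channel 63% toward 255:
  R: 165 + 0.63×(255−165) = 165 + 56.7 = 221.7 → 222
  G: 71 + 115.92 = 186.92 → 187
  B: 20 + 148.05 = 168.05 → 168
rgb(222, 187, 168) = #debba8.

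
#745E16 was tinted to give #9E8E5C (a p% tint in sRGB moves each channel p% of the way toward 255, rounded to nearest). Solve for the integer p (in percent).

#745E16 is rgb(116, 94, 22); #9E8E5C is rgb(158, 142, 92).
On the B channel (widest range): 92 ≈ 22 + (p/100)(255 − 22), so p ≈ 100×(92 − 22)/(255 − 22) = 7000/233 = 30.04.
p = 30 reproduces all three channels after rounding.

30%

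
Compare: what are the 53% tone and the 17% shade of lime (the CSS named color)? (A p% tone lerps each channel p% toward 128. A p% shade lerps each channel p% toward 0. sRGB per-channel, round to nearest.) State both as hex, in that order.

CSS lime is rgb(0, 255, 0).
53% tone:
  R: 0 + 67.84 = 67.84 → 68
  G: 255 + 0.53×(128−255) = 255 − 67.31 = 187.69 → 188
  B: 0 + 67.84 = 67.84 → 68
  → #44bc44
17% shade:
  R: 0 + 0.17×(0−0) = 0 + 0 = 0 → 0
  G: 255 + 0.17×(0−255) = 255 − 43.35 = 211.65 → 212
  B: 0 + 0 = 0 → 0
  → #00d400

#44bc44, #00d400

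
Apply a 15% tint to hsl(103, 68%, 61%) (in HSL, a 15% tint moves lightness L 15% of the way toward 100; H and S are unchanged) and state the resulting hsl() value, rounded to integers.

hsl(103, 68%, 67%)

L moves 15% from 61 toward 100: 61 + 5.85 = 66.85 → 67.
H and S are unchanged.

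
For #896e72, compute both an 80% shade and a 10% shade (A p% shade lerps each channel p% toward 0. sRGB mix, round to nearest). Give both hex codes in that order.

#896e72 is rgb(137, 110, 114).
80% shade:
  R: 137 + 0.8×(0−137) = 137 − 109.6 = 27.4 → 27
  G: 110 + 0.8×(0−110) = 110 − 88 = 22 → 22
  B: 114 + 0.8×(0−114) = 114 − 91.2 = 22.8 → 23
  → #1b1617
10% shade:
  R: 137 + 0.1×(0−137) = 137 − 13.7 = 123.3 → 123
  G: 110 − 11 = 99 → 99
  B: 114 + 0.1×(0−114) = 114 − 11.4 = 102.6 → 103
  → #7b6367

#1b1617, #7b6367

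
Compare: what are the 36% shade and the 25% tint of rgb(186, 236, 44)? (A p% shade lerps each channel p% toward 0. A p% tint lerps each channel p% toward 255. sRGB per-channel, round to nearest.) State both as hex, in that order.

36% shade:
  R: 186 + 0.36×(0−186) = 186 − 66.96 = 119.04 → 119
  G: 236 + 0.36×(0−236) = 236 − 84.96 = 151.04 → 151
  B: 44 − 15.84 = 28.16 → 28
  → #77971c
25% tint:
  R: 186 + 0.25×(255−186) = 186 + 17.25 = 203.25 → 203
  G: 236 + 4.75 = 240.75 → 241
  B: 44 + 0.25×(255−44) = 44 + 52.75 = 96.75 → 97
  → #cbf161

#77971c, #cbf161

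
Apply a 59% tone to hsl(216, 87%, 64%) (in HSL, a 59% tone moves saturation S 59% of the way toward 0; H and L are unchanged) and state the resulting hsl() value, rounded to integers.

hsl(216, 36%, 64%)

S moves 59% from 87 toward 0: 87 − 51.33 = 35.67 → 36.
H and L are unchanged.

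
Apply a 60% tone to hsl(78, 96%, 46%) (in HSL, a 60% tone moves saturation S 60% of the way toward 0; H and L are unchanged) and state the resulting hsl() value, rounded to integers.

S moves 60% from 96 toward 0: 96 − 57.6 = 38.4 → 38.
H and L are unchanged.

hsl(78, 38%, 46%)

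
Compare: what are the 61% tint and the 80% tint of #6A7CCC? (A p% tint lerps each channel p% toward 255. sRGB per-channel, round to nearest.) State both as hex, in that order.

#C5CCEB, #E1E5F5

#6A7CCC is rgb(106, 124, 204).
61% tint:
  R: 106 + 90.89 = 196.89 → 197
  G: 124 + 0.61×(255−124) = 124 + 79.91 = 203.91 → 204
  B: 204 + 31.11 = 235.11 → 235
  → #C5CCEB
80% tint:
  R: 106 + 119.2 = 225.2 → 225
  G: 124 + 104.8 = 228.8 → 229
  B: 204 + 40.8 = 244.8 → 245
  → #E1E5F5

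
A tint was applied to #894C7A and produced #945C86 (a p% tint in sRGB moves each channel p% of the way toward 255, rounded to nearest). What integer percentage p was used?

9%

#894C7A is rgb(137, 76, 122); #945C86 is rgb(148, 92, 134).
On the G channel (widest range): 92 ≈ 76 + (p/100)(255 − 76), so p ≈ 100×(92 − 76)/(255 − 76) = 1600/179 = 8.94.
p = 9 reproduces all three channels after rounding.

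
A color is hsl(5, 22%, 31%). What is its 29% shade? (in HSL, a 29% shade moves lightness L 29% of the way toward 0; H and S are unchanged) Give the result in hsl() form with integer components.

hsl(5, 22%, 22%)

L moves 29% from 31 toward 0: 31 − 8.99 = 22.01 → 22.
H and S are unchanged.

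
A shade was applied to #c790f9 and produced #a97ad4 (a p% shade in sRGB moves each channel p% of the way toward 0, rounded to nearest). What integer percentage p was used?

#c790f9 is rgb(199, 144, 249); #a97ad4 is rgb(169, 122, 212).
On the B channel (widest range): 212 ≈ 249 + (p/100)(0 − 249), so p ≈ 100×(212 − 249)/(0 − 249) = -3700/-249 = 14.86.
p = 15 reproduces all three channels after rounding.

15%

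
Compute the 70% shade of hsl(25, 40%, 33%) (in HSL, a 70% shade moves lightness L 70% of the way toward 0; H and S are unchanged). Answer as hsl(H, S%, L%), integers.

hsl(25, 40%, 10%)

L moves 70% from 33 toward 0: 33 − 23.1 = 9.9 → 10.
H and S are unchanged.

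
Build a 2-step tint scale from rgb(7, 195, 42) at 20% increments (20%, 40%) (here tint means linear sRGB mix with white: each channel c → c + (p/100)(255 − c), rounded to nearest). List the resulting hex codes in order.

#39CF55, #6ADB7F

20%: (7 + 49.6 = 56.6→57, 195 + 12 = 207→207, 42 + 42.6 = 84.6→85) → #39CF55
40%: (7 + 99.2 = 106.2→106, 195 + 24 = 219→219, 42 + 85.2 = 127.2→127) → #6ADB7F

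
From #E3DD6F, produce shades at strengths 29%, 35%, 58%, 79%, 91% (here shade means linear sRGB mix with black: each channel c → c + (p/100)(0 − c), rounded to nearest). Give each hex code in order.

#E3DD6F is rgb(227, 221, 111).
29%: (227 − 65.83 = 161.17→161, 221 − 64.09 = 156.91→157, 111 − 32.19 = 78.81→79) → #A19D4F
35%: (227 − 79.45 = 147.55→148, 221 − 77.35 = 143.65→144, 111 − 38.85 = 72.15→72) → #949048
58%: (227 − 131.66 = 95.34→95, 221 − 128.18 = 92.82→93, 111 − 64.38 = 46.62→47) → #5F5D2F
79%: (227 − 179.33 = 47.67→48, 221 − 174.59 = 46.41→46, 111 − 87.69 = 23.31→23) → #302E17
91%: (227 − 206.57 = 20.43→20, 221 − 201.11 = 19.89→20, 111 − 101.01 = 9.99→10) → #14140A

#A19D4F, #949048, #5F5D2F, #302E17, #14140A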